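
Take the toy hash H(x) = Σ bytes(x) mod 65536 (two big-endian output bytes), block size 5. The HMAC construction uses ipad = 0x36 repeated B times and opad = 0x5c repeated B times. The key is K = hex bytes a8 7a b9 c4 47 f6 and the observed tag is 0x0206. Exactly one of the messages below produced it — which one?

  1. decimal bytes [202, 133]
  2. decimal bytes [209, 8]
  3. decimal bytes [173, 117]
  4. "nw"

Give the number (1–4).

Key hex bytes a8 7a b9 c4 47 f6 is 6 bytes > B = 5, so hash it first: H(key) = 03 dc, then zero-pad to 5 bytes: K' = 03 dc 00 00 00.
K' ⊕ ipad = 35 ea 36 36 36; K' ⊕ opad = 5f 80 5c 5c 5c.
m1: inner = H(35 ea 36 36 36 ca 85) = 03 10; tag = H(5f 80 5c 5c 5c 03 10) = 0206 ← matches
m2: inner = H(35 ea 36 36 36 d1 08) = 02 9a; tag = H(5f 80 5c 5c 5c 02 9a) = 028f
m3: inner = H(35 ea 36 36 36 ad 75) = 02 e3; tag = H(5f 80 5c 5c 5c 02 e3) = 02d8
m4: inner = H(35 ea 36 36 36 6e 77) = 02 a6; tag = H(5f 80 5c 5c 5c 02 a6) = 029b

1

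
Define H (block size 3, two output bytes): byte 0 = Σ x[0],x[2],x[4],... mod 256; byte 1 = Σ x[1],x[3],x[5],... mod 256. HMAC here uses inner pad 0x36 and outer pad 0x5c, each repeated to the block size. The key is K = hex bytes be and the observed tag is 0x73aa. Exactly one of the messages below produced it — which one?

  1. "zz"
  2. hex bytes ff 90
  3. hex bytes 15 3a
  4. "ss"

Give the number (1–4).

2

Key hex bytes be is 1 byte ≤ B = 3; zero-pad to 3 bytes: K' = be 00 00.
K' ⊕ ipad = 88 36 36; K' ⊕ opad = e2 5c 5c.
m1: inner = H(88 36 36 7a 7a) = 38 b0; tag = H(e2 5c 5c 38 b0) = ee94
m2: inner = H(88 36 36 ff 90) = 4e 35; tag = H(e2 5c 5c 4e 35) = 73aa ← matches
m3: inner = H(88 36 36 15 3a) = f8 4b; tag = H(e2 5c 5c f8 4b) = 8954
m4: inner = H(88 36 36 73 73) = 31 a9; tag = H(e2 5c 5c 31 a9) = e78d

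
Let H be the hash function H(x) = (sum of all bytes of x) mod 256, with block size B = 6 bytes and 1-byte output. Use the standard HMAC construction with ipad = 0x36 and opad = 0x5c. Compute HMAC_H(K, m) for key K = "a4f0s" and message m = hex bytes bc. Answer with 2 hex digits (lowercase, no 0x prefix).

Key "a4f0s" = 61 34 66 30 73 is 5 bytes ≤ B = 6; zero-pad to 6 bytes: K' = 61 34 66 30 73 00.
K' ⊕ ipad = 57 02 50 06 45 36.  K' ⊕ opad = 3d 68 3a 6c 2f 5c.
Inner input = (K'⊕ipad) ∥ m = 57 02 50 06 45 36 ∥ bc.
Inner hash: sum = 87+2+80+6+69+54+188 = 486; mod 256 = 230 → e6.
Outer input = (K'⊕opad) ∥ inner = 3d 68 3a 6c 2f 5c ∥ e6.
Outer hash (tag): sum = 61+104+58+108+47+92+230 = 700; mod 256 = 188 → bc.

bc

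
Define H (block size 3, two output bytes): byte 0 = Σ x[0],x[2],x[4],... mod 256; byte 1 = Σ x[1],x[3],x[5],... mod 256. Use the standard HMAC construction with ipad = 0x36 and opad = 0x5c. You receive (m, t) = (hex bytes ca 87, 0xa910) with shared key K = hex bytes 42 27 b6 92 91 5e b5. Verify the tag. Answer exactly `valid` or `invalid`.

Key hex bytes 42 27 b6 92 91 5e b5 is 7 bytes > B = 3, so hash it first: H(key) = 3e 17, then zero-pad to 3 bytes: K' = 3e 17 00.
K' ⊕ ipad = 08 21 36; K' ⊕ opad = 62 4b 5c.
Inner hash: even-index sum = 197 mod 256 = 197; odd-index sum = 235 mod 256 = 235 → c5 eb.
Outer hash (recomputed tag): even-index sum = 425 mod 256 = 169; odd-index sum = 272 mod 256 = 16 → a9 10.
Recomputed tag = a910; claimed = a910 → match.

valid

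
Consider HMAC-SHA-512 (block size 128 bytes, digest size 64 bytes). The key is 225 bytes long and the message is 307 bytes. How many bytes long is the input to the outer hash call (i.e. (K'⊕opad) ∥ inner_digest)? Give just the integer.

192

Key is 225 > 128 bytes, so it is hashed to 64 bytes then zero-padded to 128: |K'| = 128.
Outer input = (K'⊕opad) ∥ H(inner) → 128 + 64 = 192 bytes.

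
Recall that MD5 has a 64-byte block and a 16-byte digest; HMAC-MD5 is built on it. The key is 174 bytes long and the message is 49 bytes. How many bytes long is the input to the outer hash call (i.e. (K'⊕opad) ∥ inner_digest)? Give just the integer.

80

Key is 174 > 64 bytes, so it is hashed to 16 bytes then zero-padded to 64: |K'| = 64.
Outer input = (K'⊕opad) ∥ H(inner) → 64 + 16 = 80 bytes.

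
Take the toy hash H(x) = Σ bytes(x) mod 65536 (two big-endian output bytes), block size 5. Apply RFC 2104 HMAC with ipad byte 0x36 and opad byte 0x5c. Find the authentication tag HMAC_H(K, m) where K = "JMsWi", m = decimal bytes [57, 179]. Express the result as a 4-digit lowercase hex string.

Key "JMsWi" = 4a 4d 73 57 69 is exactly B = 5 bytes: K' = 4a 4d 73 57 69.
K' ⊕ ipad = 7c 7b 45 61 5f.  K' ⊕ opad = 16 11 2f 0b 35.
Inner input = (K'⊕ipad) ∥ m = 7c 7b 45 61 5f ∥ 39 b3.
Inner hash: sum = 124+123+69+97+95+57+179 = 744 → 02 e8.
Outer input = (K'⊕opad) ∥ inner = 16 11 2f 0b 35 ∥ 02 e8.
Outer hash (tag): sum = 22+17+47+11+53+2+232 = 384 → 01 80.

0180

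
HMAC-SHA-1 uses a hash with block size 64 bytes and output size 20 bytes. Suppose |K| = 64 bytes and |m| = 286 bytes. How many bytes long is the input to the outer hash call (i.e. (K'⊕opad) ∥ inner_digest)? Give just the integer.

84

Key is 64 ≤ 64 bytes, zero-padded: |K'| = 64.
Outer input = (K'⊕opad) ∥ H(inner) → 64 + 20 = 84 bytes.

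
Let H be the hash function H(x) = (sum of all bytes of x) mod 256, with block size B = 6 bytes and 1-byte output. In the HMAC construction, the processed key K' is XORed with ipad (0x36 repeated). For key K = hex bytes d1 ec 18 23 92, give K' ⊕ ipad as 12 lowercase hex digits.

Key hex bytes d1 ec 18 23 92 is 5 bytes ≤ B = 6; zero-pad to 6 bytes: K' = d1 ec 18 23 92 00.
XOR each byte with 0x36: d1⊕36=e7, ec⊕36=da, 18⊕36=2e, 23⊕36=15, 92⊕36=a4, 00⊕36=36.

e7da2e15a436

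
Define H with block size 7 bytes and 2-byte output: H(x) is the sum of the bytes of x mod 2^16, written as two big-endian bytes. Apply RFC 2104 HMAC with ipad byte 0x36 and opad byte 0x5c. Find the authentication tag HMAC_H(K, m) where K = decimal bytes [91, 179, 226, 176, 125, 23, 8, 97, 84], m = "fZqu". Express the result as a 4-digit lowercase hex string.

Key decimal bytes [91, 179, 226, 176, 125, 23, 8, 97, 84] = 5b b3 e2 b0 7d 17 08 61 54 is 9 bytes > B = 7, so hash it first: H(key) = 03 f1, then zero-pad to 7 bytes: K' = 03 f1 00 00 00 00 00.
K' ⊕ ipad = 35 c7 36 36 36 36 36.  K' ⊕ opad = 5f ad 5c 5c 5c 5c 5c.
Inner input = (K'⊕ipad) ∥ m = 35 c7 36 36 36 36 36 ∥ 66 5a 71 75.
Inner hash: sum = 53+199+54+54+54+54+54+102+90+113+117 = 944 → 03 b0.
Outer input = (K'⊕opad) ∥ inner = 5f ad 5c 5c 5c 5c 5c ∥ 03 b0.
Outer hash (tag): sum = 95+173+92+92+92+92+92+3+176 = 907 → 03 8b.

038b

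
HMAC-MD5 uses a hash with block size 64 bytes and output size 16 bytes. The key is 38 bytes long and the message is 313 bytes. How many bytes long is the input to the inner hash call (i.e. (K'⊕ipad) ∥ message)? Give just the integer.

Key is 38 ≤ 64 bytes, zero-padded: |K'| = 64.
Inner input = (K'⊕ipad) ∥ m → 64 + 313 = 377 bytes.

377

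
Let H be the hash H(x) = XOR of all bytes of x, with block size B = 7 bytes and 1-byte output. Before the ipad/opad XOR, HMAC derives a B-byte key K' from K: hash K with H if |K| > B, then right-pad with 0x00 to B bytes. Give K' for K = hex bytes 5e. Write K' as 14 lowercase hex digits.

5e000000000000

Key hex bytes 5e is 1 byte ≤ B = 7; zero-pad to 7 bytes: K' = 5e 00 00 00 00 00 00.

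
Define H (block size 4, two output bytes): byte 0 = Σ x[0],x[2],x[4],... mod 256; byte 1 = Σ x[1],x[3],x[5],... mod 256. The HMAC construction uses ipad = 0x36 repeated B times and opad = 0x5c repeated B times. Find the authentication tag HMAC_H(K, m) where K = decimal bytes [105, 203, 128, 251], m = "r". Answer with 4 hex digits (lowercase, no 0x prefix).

Key decimal bytes [105, 203, 128, 251] = 69 cb 80 fb is exactly B = 4 bytes: K' = 69 cb 80 fb.
K' ⊕ ipad = 5f fd b6 cd.  K' ⊕ opad = 35 97 dc a7.
Inner input = (K'⊕ipad) ∥ m = 5f fd b6 cd ∥ 72.
Inner hash: even-index sum = 391 mod 256 = 135; odd-index sum = 458 mod 256 = 202 → 87 ca.
Outer input = (K'⊕opad) ∥ inner = 35 97 dc a7 ∥ 87 ca.
Outer hash (tag): even-index sum = 408 mod 256 = 152; odd-index sum = 520 mod 256 = 8 → 98 08.

9808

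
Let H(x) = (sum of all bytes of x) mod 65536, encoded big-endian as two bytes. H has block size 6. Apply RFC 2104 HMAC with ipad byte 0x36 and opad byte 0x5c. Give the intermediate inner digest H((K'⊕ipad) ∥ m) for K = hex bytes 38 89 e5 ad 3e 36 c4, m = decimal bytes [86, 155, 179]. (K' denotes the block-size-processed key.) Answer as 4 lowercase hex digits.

Key hex bytes 38 89 e5 ad 3e 36 c4 is 7 bytes > B = 6, so hash it first: H(key) = 03 8b, then zero-pad to 6 bytes: K' = 03 8b 00 00 00 00.
K' ⊕ ipad = 35 bd 36 36 36 36.
Inner input = 35 bd 36 36 36 36 ∥ 56 9b b3.
Inner hash: sum = 53+189+54+54+54+54+86+155+179 = 878 → 03 6e.

036e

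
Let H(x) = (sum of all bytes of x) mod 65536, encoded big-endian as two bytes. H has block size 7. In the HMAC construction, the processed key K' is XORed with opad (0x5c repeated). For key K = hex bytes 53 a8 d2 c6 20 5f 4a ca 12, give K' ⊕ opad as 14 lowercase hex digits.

58645c5c5c5c5c

Key hex bytes 53 a8 d2 c6 20 5f 4a ca 12 is 9 bytes > B = 7, so hash it first: H(key) = 04 38, then zero-pad to 7 bytes: K' = 04 38 00 00 00 00 00.
XOR each byte with 0x5c: 04⊕5c=58, 38⊕5c=64, 00⊕5c=5c, 00⊕5c=5c, 00⊕5c=5c, 00⊕5c=5c, 00⊕5c=5c.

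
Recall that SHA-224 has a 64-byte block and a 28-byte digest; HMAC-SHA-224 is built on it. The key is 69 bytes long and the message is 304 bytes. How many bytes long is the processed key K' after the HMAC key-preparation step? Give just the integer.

64

Key is 69 > 64 bytes, so it is hashed to 28 bytes then zero-padded to 64: |K'| = 64.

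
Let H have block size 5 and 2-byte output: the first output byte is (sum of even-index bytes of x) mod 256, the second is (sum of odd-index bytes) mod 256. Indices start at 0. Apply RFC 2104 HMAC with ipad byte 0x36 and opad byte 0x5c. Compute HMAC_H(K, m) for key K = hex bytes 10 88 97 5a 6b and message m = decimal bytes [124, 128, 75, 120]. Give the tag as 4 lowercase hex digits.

Key hex bytes 10 88 97 5a 6b is exactly B = 5 bytes: K' = 10 88 97 5a 6b.
K' ⊕ ipad = 26 be a1 6c 5d.  K' ⊕ opad = 4c d4 cb 06 37.
Inner input = (K'⊕ipad) ∥ m = 26 be a1 6c 5d ∥ 7c 80 4b 78.
Inner hash: even-index sum = 540 mod 256 = 28; odd-index sum = 497 mod 256 = 241 → 1c f1.
Outer input = (K'⊕opad) ∥ inner = 4c d4 cb 06 37 ∥ 1c f1.
Outer hash (tag): even-index sum = 575 mod 256 = 63; odd-index sum = 246 mod 256 = 246 → 3f f6.

3ff6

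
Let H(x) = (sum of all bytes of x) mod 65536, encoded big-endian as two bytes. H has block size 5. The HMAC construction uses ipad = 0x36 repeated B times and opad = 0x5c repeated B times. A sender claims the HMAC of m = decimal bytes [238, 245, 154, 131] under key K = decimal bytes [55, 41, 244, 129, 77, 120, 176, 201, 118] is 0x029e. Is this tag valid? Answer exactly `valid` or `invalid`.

Key decimal bytes [55, 41, 244, 129, 77, 120, 176, 201, 118] = 37 29 f4 81 4d 78 b0 c9 76 is 9 bytes > B = 5, so hash it first: H(key) = 04 89, then zero-pad to 5 bytes: K' = 04 89 00 00 00.
K' ⊕ ipad = 32 bf 36 36 36; K' ⊕ opad = 58 d5 5c 5c 5c.
Inner hash: sum = 50+191+54+54+54+238+245+154+131 = 1171 → 04 93.
Outer hash (recomputed tag): sum = 88+213+92+92+92+4+147 = 728 → 02 d8.
Recomputed tag = 02d8; claimed = 029e → mismatch.

invalid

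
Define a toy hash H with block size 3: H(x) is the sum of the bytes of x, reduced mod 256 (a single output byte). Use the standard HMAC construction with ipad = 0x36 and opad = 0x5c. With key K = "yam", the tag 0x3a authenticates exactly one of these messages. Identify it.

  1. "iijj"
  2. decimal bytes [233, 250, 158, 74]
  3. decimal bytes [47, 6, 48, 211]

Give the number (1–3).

Key "yam" = 79 61 6d is exactly B = 3 bytes: K' = 79 61 6d.
K' ⊕ ipad = 4f 57 5b; K' ⊕ opad = 25 3d 31.
m1: inner = H(4f 57 5b 69 69 6a 6a) = a7; tag = H(25 3d 31 a7) = 3a ← matches
m2: inner = H(4f 57 5b e9 fa 9e 4a) = cc; tag = H(25 3d 31 cc) = 5f
m3: inner = H(4f 57 5b 2f 06 30 d3) = 39; tag = H(25 3d 31 39) = cc

1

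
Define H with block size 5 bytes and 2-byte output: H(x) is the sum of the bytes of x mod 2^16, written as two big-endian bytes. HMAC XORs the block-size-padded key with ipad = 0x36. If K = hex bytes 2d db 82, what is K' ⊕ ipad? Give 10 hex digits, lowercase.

1bedb43636

Key hex bytes 2d db 82 is 3 bytes ≤ B = 5; zero-pad to 5 bytes: K' = 2d db 82 00 00.
XOR each byte with 0x36: 2d⊕36=1b, db⊕36=ed, 82⊕36=b4, 00⊕36=36, 00⊕36=36.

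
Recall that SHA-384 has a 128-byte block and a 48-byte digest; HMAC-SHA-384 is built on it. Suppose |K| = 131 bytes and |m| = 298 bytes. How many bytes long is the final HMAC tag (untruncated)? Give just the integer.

48

The tag is one SHA-384 digest: 48 bytes.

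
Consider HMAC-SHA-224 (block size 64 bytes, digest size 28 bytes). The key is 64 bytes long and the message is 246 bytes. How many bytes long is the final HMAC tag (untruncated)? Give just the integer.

28

The tag is one SHA-224 digest: 28 bytes.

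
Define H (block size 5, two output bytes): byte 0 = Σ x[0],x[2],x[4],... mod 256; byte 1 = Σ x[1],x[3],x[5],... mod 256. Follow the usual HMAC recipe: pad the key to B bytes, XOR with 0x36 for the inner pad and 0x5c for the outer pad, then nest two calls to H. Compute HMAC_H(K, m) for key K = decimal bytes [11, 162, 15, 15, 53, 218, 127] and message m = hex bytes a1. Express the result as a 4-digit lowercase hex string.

de97

Key decimal bytes [11, 162, 15, 15, 53, 218, 127] = 0b a2 0f 0f 35 da 7f is 7 bytes > B = 5, so hash it first: H(key) = ce 8b, then zero-pad to 5 bytes: K' = ce 8b 00 00 00.
K' ⊕ ipad = f8 bd 36 36 36.  K' ⊕ opad = 92 d7 5c 5c 5c.
Inner input = (K'⊕ipad) ∥ m = f8 bd 36 36 36 ∥ a1.
Inner hash: even-index sum = 356 mod 256 = 100; odd-index sum = 404 mod 256 = 148 → 64 94.
Outer input = (K'⊕opad) ∥ inner = 92 d7 5c 5c 5c ∥ 64 94.
Outer hash (tag): even-index sum = 478 mod 256 = 222; odd-index sum = 407 mod 256 = 151 → de 97.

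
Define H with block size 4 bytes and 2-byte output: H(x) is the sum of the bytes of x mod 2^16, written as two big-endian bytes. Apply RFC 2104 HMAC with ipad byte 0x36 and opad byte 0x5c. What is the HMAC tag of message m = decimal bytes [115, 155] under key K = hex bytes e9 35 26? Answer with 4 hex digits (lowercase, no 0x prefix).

Key hex bytes e9 35 26 is 3 bytes ≤ B = 4; zero-pad to 4 bytes: K' = e9 35 26 00.
K' ⊕ ipad = df 03 10 36.  K' ⊕ opad = b5 69 7a 5c.
Inner input = (K'⊕ipad) ∥ m = df 03 10 36 ∥ 73 9b.
Inner hash: sum = 223+3+16+54+115+155 = 566 → 02 36.
Outer input = (K'⊕opad) ∥ inner = b5 69 7a 5c ∥ 02 36.
Outer hash (tag): sum = 181+105+122+92+2+54 = 556 → 02 2c.

022c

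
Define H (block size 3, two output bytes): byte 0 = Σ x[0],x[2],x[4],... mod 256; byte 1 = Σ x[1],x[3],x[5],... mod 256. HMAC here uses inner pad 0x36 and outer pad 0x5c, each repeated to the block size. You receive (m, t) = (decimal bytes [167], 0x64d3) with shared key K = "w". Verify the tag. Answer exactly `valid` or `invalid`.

valid

Key "w" = 77 is 1 byte ≤ B = 3; zero-pad to 3 bytes: K' = 77 00 00.
K' ⊕ ipad = 41 36 36; K' ⊕ opad = 2b 5c 5c.
Inner hash: even-index sum = 119 mod 256 = 119; odd-index sum = 221 mod 256 = 221 → 77 dd.
Outer hash (recomputed tag): even-index sum = 356 mod 256 = 100; odd-index sum = 211 mod 256 = 211 → 64 d3.
Recomputed tag = 64d3; claimed = 64d3 → match.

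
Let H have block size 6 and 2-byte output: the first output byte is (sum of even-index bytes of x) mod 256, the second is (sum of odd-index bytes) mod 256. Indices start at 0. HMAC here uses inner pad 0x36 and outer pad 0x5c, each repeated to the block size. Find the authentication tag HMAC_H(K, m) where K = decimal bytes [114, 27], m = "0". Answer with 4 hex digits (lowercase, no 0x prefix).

Key decimal bytes [114, 27] = 72 1b is 2 bytes ≤ B = 6; zero-pad to 6 bytes: K' = 72 1b 00 00 00 00.
K' ⊕ ipad = 44 2d 36 36 36 36.  K' ⊕ opad = 2e 47 5c 5c 5c 5c.
Inner input = (K'⊕ipad) ∥ m = 44 2d 36 36 36 36 ∥ 30.
Inner hash: even-index sum = 224 mod 256 = 224; odd-index sum = 153 mod 256 = 153 → e0 99.
Outer input = (K'⊕opad) ∥ inner = 2e 47 5c 5c 5c 5c ∥ e0 99.
Outer hash (tag): even-index sum = 454 mod 256 = 198; odd-index sum = 408 mod 256 = 152 → c6 98.

c698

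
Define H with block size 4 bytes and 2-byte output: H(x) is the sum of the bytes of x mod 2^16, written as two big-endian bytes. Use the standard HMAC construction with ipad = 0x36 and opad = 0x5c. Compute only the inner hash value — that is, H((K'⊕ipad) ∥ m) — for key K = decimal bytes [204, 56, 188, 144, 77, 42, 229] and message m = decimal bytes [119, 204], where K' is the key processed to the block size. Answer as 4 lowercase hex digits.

Key decimal bytes [204, 56, 188, 144, 77, 42, 229] = cc 38 bc 90 4d 2a e5 is 7 bytes > B = 4, so hash it first: H(key) = 03 ac, then zero-pad to 4 bytes: K' = 03 ac 00 00.
K' ⊕ ipad = 35 9a 36 36.
Inner input = 35 9a 36 36 ∥ 77 cc.
Inner hash: sum = 53+154+54+54+119+204 = 638 → 02 7e.

027e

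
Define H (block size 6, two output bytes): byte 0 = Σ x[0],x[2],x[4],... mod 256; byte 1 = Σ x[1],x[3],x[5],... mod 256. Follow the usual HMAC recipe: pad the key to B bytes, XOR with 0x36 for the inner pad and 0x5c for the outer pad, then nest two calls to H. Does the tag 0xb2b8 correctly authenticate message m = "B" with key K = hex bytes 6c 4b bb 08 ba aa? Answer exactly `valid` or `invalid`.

valid

Key hex bytes 6c 4b bb 08 ba aa is exactly B = 6 bytes: K' = 6c 4b bb 08 ba aa.
K' ⊕ ipad = 5a 7d 8d 3e 8c 9c; K' ⊕ opad = 30 17 e7 54 e6 f6.
Inner hash: even-index sum = 437 mod 256 = 181; odd-index sum = 343 mod 256 = 87 → b5 57.
Outer hash (recomputed tag): even-index sum = 690 mod 256 = 178; odd-index sum = 440 mod 256 = 184 → b2 b8.
Recomputed tag = b2b8; claimed = b2b8 → match.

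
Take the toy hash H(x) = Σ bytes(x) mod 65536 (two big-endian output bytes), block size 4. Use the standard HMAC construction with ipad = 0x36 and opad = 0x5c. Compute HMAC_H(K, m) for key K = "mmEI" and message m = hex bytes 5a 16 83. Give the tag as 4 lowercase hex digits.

012d

Key "mmEI" = 6d 6d 45 49 is exactly B = 4 bytes: K' = 6d 6d 45 49.
K' ⊕ ipad = 5b 5b 73 7f.  K' ⊕ opad = 31 31 19 15.
Inner input = (K'⊕ipad) ∥ m = 5b 5b 73 7f ∥ 5a 16 83.
Inner hash: sum = 91+91+115+127+90+22+131 = 667 → 02 9b.
Outer input = (K'⊕opad) ∥ inner = 31 31 19 15 ∥ 02 9b.
Outer hash (tag): sum = 49+49+25+21+2+155 = 301 → 01 2d.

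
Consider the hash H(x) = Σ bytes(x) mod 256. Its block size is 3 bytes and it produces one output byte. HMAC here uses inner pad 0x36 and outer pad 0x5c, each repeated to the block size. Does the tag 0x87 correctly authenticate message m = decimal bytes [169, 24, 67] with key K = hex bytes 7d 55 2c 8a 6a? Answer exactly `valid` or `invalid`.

invalid

Key hex bytes 7d 55 2c 8a 6a is 5 bytes > B = 3, so hash it first: H(key) = f2, then zero-pad to 3 bytes: K' = f2 00 00.
K' ⊕ ipad = c4 36 36; K' ⊕ opad = ae 5c 5c.
Inner hash: sum = 196+54+54+169+24+67 = 564; mod 256 = 52 → 34.
Outer hash (recomputed tag): sum = 174+92+92+52 = 410; mod 256 = 154 → 9a.
Recomputed tag = 9a; claimed = 87 → mismatch.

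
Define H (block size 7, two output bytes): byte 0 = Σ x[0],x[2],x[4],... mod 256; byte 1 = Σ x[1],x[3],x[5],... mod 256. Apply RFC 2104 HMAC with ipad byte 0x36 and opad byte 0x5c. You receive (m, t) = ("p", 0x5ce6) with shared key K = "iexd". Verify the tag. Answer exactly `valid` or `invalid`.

Key "iexd" = 69 65 78 64 is 4 bytes ≤ B = 7; zero-pad to 7 bytes: K' = 69 65 78 64 00 00 00.
K' ⊕ ipad = 5f 53 4e 52 36 36 36; K' ⊕ opad = 35 39 24 38 5c 5c 5c.
Inner hash: even-index sum = 281 mod 256 = 25; odd-index sum = 331 mod 256 = 75 → 19 4b.
Outer hash (recomputed tag): even-index sum = 348 mod 256 = 92; odd-index sum = 230 mod 256 = 230 → 5c e6.
Recomputed tag = 5ce6; claimed = 5ce6 → match.

valid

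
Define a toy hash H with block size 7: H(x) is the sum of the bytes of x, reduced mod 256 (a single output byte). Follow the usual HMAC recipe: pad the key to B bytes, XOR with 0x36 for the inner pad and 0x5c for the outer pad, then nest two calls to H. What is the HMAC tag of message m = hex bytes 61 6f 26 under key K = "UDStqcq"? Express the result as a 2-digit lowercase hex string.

46

Key "UDStqcq" = 55 44 53 74 71 63 71 is exactly B = 7 bytes: K' = 55 44 53 74 71 63 71.
K' ⊕ ipad = 63 72 65 42 47 55 47.  K' ⊕ opad = 09 18 0f 28 2d 3f 2d.
Inner input = (K'⊕ipad) ∥ m = 63 72 65 42 47 55 47 ∥ 61 6f 26.
Inner hash: sum = 99+114+101+66+71+85+71+97+111+38 = 853; mod 256 = 85 → 55.
Outer input = (K'⊕opad) ∥ inner = 09 18 0f 28 2d 3f 2d ∥ 55.
Outer hash (tag): sum = 9+24+15+40+45+63+45+85 = 326; mod 256 = 70 → 46.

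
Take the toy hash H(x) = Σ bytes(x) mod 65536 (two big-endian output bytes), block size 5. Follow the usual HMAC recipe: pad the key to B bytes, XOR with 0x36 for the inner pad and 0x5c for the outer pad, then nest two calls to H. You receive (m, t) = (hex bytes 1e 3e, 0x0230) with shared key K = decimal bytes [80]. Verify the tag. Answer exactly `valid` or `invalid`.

invalid

Key decimal bytes [80] = 50 is 1 byte ≤ B = 5; zero-pad to 5 bytes: K' = 50 00 00 00 00.
K' ⊕ ipad = 66 36 36 36 36; K' ⊕ opad = 0c 5c 5c 5c 5c.
Inner hash: sum = 102+54+54+54+54+30+62 = 410 → 01 9a.
Outer hash (recomputed tag): sum = 12+92+92+92+92+1+154 = 535 → 02 17.
Recomputed tag = 0217; claimed = 0230 → mismatch.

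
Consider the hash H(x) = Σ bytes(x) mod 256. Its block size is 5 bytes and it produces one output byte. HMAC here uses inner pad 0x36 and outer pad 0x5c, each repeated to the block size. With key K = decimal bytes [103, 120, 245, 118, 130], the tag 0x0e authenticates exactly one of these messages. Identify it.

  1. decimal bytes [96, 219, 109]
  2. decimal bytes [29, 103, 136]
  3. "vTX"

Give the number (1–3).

1

Key decimal bytes [103, 120, 245, 118, 130] = 67 78 f5 76 82 is exactly B = 5 bytes: K' = 67 78 f5 76 82.
K' ⊕ ipad = 51 4e c3 40 b4; K' ⊕ opad = 3b 24 a9 2a de.
m1: inner = H(51 4e c3 40 b4 60 db 6d) = fe; tag = H(3b 24 a9 2a de fe) = 0e ← matches
m2: inner = H(51 4e c3 40 b4 1d 67 88) = 62; tag = H(3b 24 a9 2a de 62) = 72
m3: inner = H(51 4e c3 40 b4 76 54 58) = 78; tag = H(3b 24 a9 2a de 78) = 88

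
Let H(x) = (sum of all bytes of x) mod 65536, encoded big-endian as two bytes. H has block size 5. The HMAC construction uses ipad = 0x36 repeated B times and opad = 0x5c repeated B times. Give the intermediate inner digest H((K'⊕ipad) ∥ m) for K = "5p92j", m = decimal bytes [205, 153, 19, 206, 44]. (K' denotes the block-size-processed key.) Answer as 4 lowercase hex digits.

Key "5p92j" = 35 70 39 32 6a is exactly B = 5 bytes: K' = 35 70 39 32 6a.
K' ⊕ ipad = 03 46 0f 04 5c.
Inner input = 03 46 0f 04 5c ∥ cd 99 13 ce 2c.
Inner hash: sum = 3+70+15+4+92+205+153+19+206+44 = 811 → 03 2b.

032b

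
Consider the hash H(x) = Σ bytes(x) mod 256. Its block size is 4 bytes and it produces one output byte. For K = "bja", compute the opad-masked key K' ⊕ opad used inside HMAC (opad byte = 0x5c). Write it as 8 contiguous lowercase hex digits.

Key "bja" = 62 6a 61 is 3 bytes ≤ B = 4; zero-pad to 4 bytes: K' = 62 6a 61 00.
XOR each byte with 0x5c: 62⊕5c=3e, 6a⊕5c=36, 61⊕5c=3d, 00⊕5c=5c.

3e363d5c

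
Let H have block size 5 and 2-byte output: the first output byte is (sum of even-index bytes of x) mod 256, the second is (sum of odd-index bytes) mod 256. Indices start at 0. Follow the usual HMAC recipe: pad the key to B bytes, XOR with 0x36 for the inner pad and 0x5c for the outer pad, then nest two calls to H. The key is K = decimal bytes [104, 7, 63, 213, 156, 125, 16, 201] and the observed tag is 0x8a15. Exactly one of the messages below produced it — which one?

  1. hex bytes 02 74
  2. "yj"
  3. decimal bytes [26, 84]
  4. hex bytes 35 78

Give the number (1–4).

Key decimal bytes [104, 7, 63, 213, 156, 125, 16, 201] = 68 07 3f d5 9c 7d 10 c9 is 8 bytes > B = 5, so hash it first: H(key) = 53 22, then zero-pad to 5 bytes: K' = 53 22 00 00 00.
K' ⊕ ipad = 65 14 36 36 36; K' ⊕ opad = 0f 7e 5c 5c 5c.
m1: inner = H(65 14 36 36 36 02 74) = 45 4c; tag = H(0f 7e 5c 5c 5c 45 4c) = 131f
m2: inner = H(65 14 36 36 36 79 6a) = 3b c3; tag = H(0f 7e 5c 5c 5c 3b c3) = 8a15 ← matches
m3: inner = H(65 14 36 36 36 1a 54) = 25 64; tag = H(0f 7e 5c 5c 5c 25 64) = 2bff
m4: inner = H(65 14 36 36 36 35 78) = 49 7f; tag = H(0f 7e 5c 5c 5c 49 7f) = 4623

2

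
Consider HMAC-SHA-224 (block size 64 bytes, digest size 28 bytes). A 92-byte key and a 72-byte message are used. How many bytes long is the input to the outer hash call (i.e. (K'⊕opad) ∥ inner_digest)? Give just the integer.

Key is 92 > 64 bytes, so it is hashed to 28 bytes then zero-padded to 64: |K'| = 64.
Outer input = (K'⊕opad) ∥ H(inner) → 64 + 28 = 92 bytes.

92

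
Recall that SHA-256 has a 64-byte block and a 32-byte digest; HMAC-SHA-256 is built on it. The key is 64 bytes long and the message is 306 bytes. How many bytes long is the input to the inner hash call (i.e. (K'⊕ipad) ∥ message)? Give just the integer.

370

Key is 64 ≤ 64 bytes, zero-padded: |K'| = 64.
Inner input = (K'⊕ipad) ∥ m → 64 + 306 = 370 bytes.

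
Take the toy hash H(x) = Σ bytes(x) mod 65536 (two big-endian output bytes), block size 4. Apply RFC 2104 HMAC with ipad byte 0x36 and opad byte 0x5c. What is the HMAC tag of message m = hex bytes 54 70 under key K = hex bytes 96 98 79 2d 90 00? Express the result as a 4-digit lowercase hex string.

Key hex bytes 96 98 79 2d 90 00 is 6 bytes > B = 4, so hash it first: H(key) = 02 64, then zero-pad to 4 bytes: K' = 02 64 00 00.
K' ⊕ ipad = 34 52 36 36.  K' ⊕ opad = 5e 38 5c 5c.
Inner input = (K'⊕ipad) ∥ m = 34 52 36 36 ∥ 54 70.
Inner hash: sum = 52+82+54+54+84+112 = 438 → 01 b6.
Outer input = (K'⊕opad) ∥ inner = 5e 38 5c 5c ∥ 01 b6.
Outer hash (tag): sum = 94+56+92+92+1+182 = 517 → 02 05.

0205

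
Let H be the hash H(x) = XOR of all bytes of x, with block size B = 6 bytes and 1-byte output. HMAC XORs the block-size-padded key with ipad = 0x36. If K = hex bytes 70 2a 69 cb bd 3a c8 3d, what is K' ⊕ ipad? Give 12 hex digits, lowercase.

bc3636363636

Key hex bytes 70 2a 69 cb bd 3a c8 3d is 8 bytes > B = 6, so hash it first: H(key) = 8a, then zero-pad to 6 bytes: K' = 8a 00 00 00 00 00.
XOR each byte with 0x36: 8a⊕36=bc, 00⊕36=36, 00⊕36=36, 00⊕36=36, 00⊕36=36, 00⊕36=36.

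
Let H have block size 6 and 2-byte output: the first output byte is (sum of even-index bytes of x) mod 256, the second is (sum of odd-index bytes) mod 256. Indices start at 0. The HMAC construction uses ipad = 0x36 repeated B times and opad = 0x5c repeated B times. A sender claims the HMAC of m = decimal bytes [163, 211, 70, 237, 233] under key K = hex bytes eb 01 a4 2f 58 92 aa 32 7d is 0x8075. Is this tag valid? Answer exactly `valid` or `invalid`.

invalid

Key hex bytes eb 01 a4 2f 58 92 aa 32 7d is 9 bytes > B = 6, so hash it first: H(key) = 0e f4, then zero-pad to 6 bytes: K' = 0e f4 00 00 00 00.
K' ⊕ ipad = 38 c2 36 36 36 36; K' ⊕ opad = 52 a8 5c 5c 5c 5c.
Inner hash: even-index sum = 630 mod 256 = 118; odd-index sum = 750 mod 256 = 238 → 76 ee.
Outer hash (recomputed tag): even-index sum = 384 mod 256 = 128; odd-index sum = 590 mod 256 = 78 → 80 4e.
Recomputed tag = 804e; claimed = 8075 → mismatch.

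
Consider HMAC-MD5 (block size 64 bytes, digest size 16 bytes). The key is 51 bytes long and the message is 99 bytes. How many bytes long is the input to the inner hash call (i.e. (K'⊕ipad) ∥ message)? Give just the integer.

Key is 51 ≤ 64 bytes, zero-padded: |K'| = 64.
Inner input = (K'⊕ipad) ∥ m → 64 + 99 = 163 bytes.

163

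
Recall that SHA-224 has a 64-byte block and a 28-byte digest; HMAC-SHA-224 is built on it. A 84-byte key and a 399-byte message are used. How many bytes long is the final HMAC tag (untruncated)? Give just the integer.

28

The tag is one SHA-224 digest: 28 bytes.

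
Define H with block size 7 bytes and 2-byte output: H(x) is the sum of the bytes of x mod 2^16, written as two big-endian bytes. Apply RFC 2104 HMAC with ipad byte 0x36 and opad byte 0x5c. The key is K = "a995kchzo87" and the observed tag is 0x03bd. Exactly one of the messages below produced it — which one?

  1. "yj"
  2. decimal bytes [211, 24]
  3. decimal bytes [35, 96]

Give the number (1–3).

1

Key "a995kchzo87" = 61 39 39 35 6b 63 68 7a 6f 38 37 is 11 bytes > B = 7, so hash it first: H(key) = 03 96, then zero-pad to 7 bytes: K' = 03 96 00 00 00 00 00.
K' ⊕ ipad = 35 a0 36 36 36 36 36; K' ⊕ opad = 5f ca 5c 5c 5c 5c 5c.
m1: inner = H(35 a0 36 36 36 36 36 79 6a) = 02 c6; tag = H(5f ca 5c 5c 5c 5c 5c 02 c6) = 03bd ← matches
m2: inner = H(35 a0 36 36 36 36 36 d3 18) = 02 ce; tag = H(5f ca 5c 5c 5c 5c 5c 02 ce) = 03c5
m3: inner = H(35 a0 36 36 36 36 36 23 60) = 02 66; tag = H(5f ca 5c 5c 5c 5c 5c 02 66) = 035d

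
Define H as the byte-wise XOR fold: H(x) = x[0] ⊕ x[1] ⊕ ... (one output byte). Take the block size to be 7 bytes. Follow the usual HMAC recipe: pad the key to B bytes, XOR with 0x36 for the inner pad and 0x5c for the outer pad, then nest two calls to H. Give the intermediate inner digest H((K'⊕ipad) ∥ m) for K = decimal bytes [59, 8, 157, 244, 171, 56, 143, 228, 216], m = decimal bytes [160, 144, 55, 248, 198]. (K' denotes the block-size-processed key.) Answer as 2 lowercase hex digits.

Key decimal bytes [59, 8, 157, 244, 171, 56, 143, 228, 216] = 3b 08 9d f4 ab 38 8f e4 d8 is 9 bytes > B = 7, so hash it first: H(key) = 7a, then zero-pad to 7 bytes: K' = 7a 00 00 00 00 00 00.
K' ⊕ ipad = 4c 36 36 36 36 36 36.
Inner input = 4c 36 36 36 36 36 36 ∥ a0 90 37 f8 c6.
Inner hash: XOR 4c⊕36⊕36⊕36⊕36⊕36⊕36⊕a0⊕90⊕37⊕f8⊕c6 = 75.

75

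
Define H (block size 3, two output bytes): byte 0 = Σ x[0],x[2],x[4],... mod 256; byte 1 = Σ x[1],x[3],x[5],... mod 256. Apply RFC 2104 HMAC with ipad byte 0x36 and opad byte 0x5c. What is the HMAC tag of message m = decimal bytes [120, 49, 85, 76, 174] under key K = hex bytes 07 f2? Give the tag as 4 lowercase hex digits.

Key hex bytes 07 f2 is 2 bytes ≤ B = 3; zero-pad to 3 bytes: K' = 07 f2 00.
K' ⊕ ipad = 31 c4 36.  K' ⊕ opad = 5b ae 5c.
Inner input = (K'⊕ipad) ∥ m = 31 c4 36 ∥ 78 31 55 4c ae.
Inner hash: even-index sum = 228 mod 256 = 228; odd-index sum = 575 mod 256 = 63 → e4 3f.
Outer input = (K'⊕opad) ∥ inner = 5b ae 5c ∥ e4 3f.
Outer hash (tag): even-index sum = 246 mod 256 = 246; odd-index sum = 402 mod 256 = 146 → f6 92.

f692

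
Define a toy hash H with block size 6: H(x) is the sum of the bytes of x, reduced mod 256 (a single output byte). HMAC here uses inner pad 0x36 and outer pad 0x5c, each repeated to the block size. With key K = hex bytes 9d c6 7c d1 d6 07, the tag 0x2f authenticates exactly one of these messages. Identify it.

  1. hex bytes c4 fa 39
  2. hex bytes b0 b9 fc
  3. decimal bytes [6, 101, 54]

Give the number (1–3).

2

Key hex bytes 9d c6 7c d1 d6 07 is exactly B = 6 bytes: K' = 9d c6 7c d1 d6 07.
K' ⊕ ipad = ab f0 4a e7 e0 31; K' ⊕ opad = c1 9a 20 8d 8a 5b.
m1: inner = H(ab f0 4a e7 e0 31 c4 fa 39) = d4; tag = H(c1 9a 20 8d 8a 5b d4) = c1
m2: inner = H(ab f0 4a e7 e0 31 b0 b9 fc) = 42; tag = H(c1 9a 20 8d 8a 5b 42) = 2f ← matches
m3: inner = H(ab f0 4a e7 e0 31 06 65 36) = 7e; tag = H(c1 9a 20 8d 8a 5b 7e) = 6b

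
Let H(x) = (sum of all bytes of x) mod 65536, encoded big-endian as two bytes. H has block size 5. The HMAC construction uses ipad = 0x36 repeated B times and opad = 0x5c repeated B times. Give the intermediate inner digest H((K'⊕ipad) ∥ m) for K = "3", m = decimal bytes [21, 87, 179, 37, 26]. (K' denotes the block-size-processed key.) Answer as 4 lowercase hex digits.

Key "3" = 33 is 1 byte ≤ B = 5; zero-pad to 5 bytes: K' = 33 00 00 00 00.
K' ⊕ ipad = 05 36 36 36 36.
Inner input = 05 36 36 36 36 ∥ 15 57 b3 25 1a.
Inner hash: sum = 5+54+54+54+54+21+87+179+37+26 = 571 → 02 3b.

023b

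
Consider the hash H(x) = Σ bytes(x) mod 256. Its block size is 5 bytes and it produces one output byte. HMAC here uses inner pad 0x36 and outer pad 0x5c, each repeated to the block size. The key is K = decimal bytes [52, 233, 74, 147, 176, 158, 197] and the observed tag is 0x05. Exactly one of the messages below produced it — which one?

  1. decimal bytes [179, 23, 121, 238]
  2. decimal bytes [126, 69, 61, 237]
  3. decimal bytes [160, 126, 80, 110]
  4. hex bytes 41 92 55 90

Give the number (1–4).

Key decimal bytes [52, 233, 74, 147, 176, 158, 197] = 34 e9 4a 93 b0 9e c5 is 7 bytes > B = 5, so hash it first: H(key) = 0d, then zero-pad to 5 bytes: K' = 0d 00 00 00 00.
K' ⊕ ipad = 3b 36 36 36 36; K' ⊕ opad = 51 5c 5c 5c 5c.
m1: inner = H(3b 36 36 36 36 b3 17 79 ee) = 44; tag = H(51 5c 5c 5c 5c 44) = 05 ← matches
m2: inner = H(3b 36 36 36 36 7e 45 3d ed) = 00; tag = H(51 5c 5c 5c 5c 00) = c1
m3: inner = H(3b 36 36 36 36 a0 7e 50 6e) = ef; tag = H(51 5c 5c 5c 5c ef) = b0
m4: inner = H(3b 36 36 36 36 41 92 55 90) = cb; tag = H(51 5c 5c 5c 5c cb) = 8c

1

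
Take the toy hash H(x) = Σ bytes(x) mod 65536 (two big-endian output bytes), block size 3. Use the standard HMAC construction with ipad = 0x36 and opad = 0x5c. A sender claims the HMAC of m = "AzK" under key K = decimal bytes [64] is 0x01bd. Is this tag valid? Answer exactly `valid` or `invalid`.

valid

Key decimal bytes [64] = 40 is 1 byte ≤ B = 3; zero-pad to 3 bytes: K' = 40 00 00.
K' ⊕ ipad = 76 36 36; K' ⊕ opad = 1c 5c 5c.
Inner hash: sum = 118+54+54+65+122+75 = 488 → 01 e8.
Outer hash (recomputed tag): sum = 28+92+92+1+232 = 445 → 01 bd.
Recomputed tag = 01bd; claimed = 01bd → match.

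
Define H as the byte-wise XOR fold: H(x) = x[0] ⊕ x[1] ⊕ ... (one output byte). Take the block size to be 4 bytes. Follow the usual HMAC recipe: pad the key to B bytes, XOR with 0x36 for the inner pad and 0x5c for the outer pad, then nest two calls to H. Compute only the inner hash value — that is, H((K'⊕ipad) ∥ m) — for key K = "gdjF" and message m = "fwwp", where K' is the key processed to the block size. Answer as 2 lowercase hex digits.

39

Key "gdjF" = 67 64 6a 46 is exactly B = 4 bytes: K' = 67 64 6a 46.
K' ⊕ ipad = 51 52 5c 70.
Inner input = 51 52 5c 70 ∥ 66 77 77 70.
Inner hash: XOR 51⊕52⊕5c⊕70⊕66⊕77⊕77⊕70 = 39.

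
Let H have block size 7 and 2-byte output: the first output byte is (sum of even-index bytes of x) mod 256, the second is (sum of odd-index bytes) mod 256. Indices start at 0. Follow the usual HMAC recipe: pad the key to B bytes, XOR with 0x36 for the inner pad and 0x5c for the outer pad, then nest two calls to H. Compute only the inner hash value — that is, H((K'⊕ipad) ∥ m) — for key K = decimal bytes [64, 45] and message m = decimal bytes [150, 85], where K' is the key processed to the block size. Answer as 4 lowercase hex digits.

6d1d

Key decimal bytes [64, 45] = 40 2d is 2 bytes ≤ B = 7; zero-pad to 7 bytes: K' = 40 2d 00 00 00 00 00.
K' ⊕ ipad = 76 1b 36 36 36 36 36.
Inner input = 76 1b 36 36 36 36 36 ∥ 96 55.
Inner hash: even-index sum = 365 mod 256 = 109; odd-index sum = 285 mod 256 = 29 → 6d 1d.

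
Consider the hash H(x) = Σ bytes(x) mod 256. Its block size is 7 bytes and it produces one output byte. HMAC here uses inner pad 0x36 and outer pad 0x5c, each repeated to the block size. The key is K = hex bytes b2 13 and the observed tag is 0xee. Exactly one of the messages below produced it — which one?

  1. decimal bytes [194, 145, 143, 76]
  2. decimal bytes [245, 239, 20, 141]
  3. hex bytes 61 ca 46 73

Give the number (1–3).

1

Key hex bytes b2 13 is 2 bytes ≤ B = 7; zero-pad to 7 bytes: K' = b2 13 00 00 00 00 00.
K' ⊕ ipad = 84 25 36 36 36 36 36; K' ⊕ opad = ee 4f 5c 5c 5c 5c 5c.
m1: inner = H(84 25 36 36 36 36 36 c2 91 8f 4c) = e5; tag = H(ee 4f 5c 5c 5c 5c 5c e5) = ee ← matches
m2: inner = H(84 25 36 36 36 36 36 f5 ef 14 8d) = 3c; tag = H(ee 4f 5c 5c 5c 5c 5c 3c) = 45
m3: inner = H(84 25 36 36 36 36 36 61 ca 46 73) = 9b; tag = H(ee 4f 5c 5c 5c 5c 5c 9b) = a4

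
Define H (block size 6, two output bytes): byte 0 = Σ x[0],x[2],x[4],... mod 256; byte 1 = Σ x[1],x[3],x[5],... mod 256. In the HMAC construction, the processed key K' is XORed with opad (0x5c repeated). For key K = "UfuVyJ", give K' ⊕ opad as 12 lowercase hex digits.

093a290a2516

Key "UfuVyJ" = 55 66 75 56 79 4a is exactly B = 6 bytes: K' = 55 66 75 56 79 4a.
XOR each byte with 0x5c: 55⊕5c=09, 66⊕5c=3a, 75⊕5c=29, 56⊕5c=0a, 79⊕5c=25, 4a⊕5c=16.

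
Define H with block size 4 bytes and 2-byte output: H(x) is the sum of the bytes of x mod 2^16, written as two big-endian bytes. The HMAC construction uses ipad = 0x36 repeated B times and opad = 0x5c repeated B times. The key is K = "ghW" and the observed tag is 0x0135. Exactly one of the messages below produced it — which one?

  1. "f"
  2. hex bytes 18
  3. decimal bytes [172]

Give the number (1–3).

2

Key "ghW" = 67 68 57 is 3 bytes ≤ B = 4; zero-pad to 4 bytes: K' = 67 68 57 00.
K' ⊕ ipad = 51 5e 61 36; K' ⊕ opad = 3b 34 0b 5c.
m1: inner = H(51 5e 61 36 66) = 01 ac; tag = H(3b 34 0b 5c 01 ac) = 0183
m2: inner = H(51 5e 61 36 18) = 01 5e; tag = H(3b 34 0b 5c 01 5e) = 0135 ← matches
m3: inner = H(51 5e 61 36 ac) = 01 f2; tag = H(3b 34 0b 5c 01 f2) = 01c9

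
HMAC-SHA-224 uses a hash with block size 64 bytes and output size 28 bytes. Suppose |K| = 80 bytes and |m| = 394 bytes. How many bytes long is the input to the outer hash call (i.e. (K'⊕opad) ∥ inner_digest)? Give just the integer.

92

Key is 80 > 64 bytes, so it is hashed to 28 bytes then zero-padded to 64: |K'| = 64.
Outer input = (K'⊕opad) ∥ H(inner) → 64 + 28 = 92 bytes.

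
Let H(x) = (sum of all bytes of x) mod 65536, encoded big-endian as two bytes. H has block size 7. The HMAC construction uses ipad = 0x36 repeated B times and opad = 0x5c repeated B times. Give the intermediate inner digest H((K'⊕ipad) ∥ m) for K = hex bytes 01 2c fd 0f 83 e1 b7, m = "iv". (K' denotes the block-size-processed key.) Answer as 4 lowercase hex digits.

Key hex bytes 01 2c fd 0f 83 e1 b7 is exactly B = 7 bytes: K' = 01 2c fd 0f 83 e1 b7.
K' ⊕ ipad = 37 1a cb 39 b5 d7 81.
Inner input = 37 1a cb 39 b5 d7 81 ∥ 69 76.
Inner hash: sum = 55+26+203+57+181+215+129+105+118 = 1089 → 04 41.

0441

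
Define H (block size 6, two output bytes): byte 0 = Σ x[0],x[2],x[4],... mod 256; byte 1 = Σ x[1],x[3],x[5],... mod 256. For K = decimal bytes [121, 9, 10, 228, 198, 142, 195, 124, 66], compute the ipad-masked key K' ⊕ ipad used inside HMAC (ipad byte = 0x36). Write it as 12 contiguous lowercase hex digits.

Key decimal bytes [121, 9, 10, 228, 198, 142, 195, 124, 66] = 79 09 0a e4 c6 8e c3 7c 42 is 9 bytes > B = 6, so hash it first: H(key) = 4e f7, then zero-pad to 6 bytes: K' = 4e f7 00 00 00 00.
XOR each byte with 0x36: 4e⊕36=78, f7⊕36=c1, 00⊕36=36, 00⊕36=36, 00⊕36=36, 00⊕36=36.

78c136363636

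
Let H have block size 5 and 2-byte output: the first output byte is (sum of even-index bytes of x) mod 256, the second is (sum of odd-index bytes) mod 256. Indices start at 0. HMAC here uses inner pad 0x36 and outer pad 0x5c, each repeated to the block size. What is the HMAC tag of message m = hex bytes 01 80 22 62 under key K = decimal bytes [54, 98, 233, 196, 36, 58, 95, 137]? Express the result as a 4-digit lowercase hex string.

Key decimal bytes [54, 98, 233, 196, 36, 58, 95, 137] = 36 62 e9 c4 24 3a 5f 89 is 8 bytes > B = 5, so hash it first: H(key) = a2 e9, then zero-pad to 5 bytes: K' = a2 e9 00 00 00.
K' ⊕ ipad = 94 df 36 36 36.  K' ⊕ opad = fe b5 5c 5c 5c.
Inner input = (K'⊕ipad) ∥ m = 94 df 36 36 36 ∥ 01 80 22 62.
Inner hash: even-index sum = 482 mod 256 = 226; odd-index sum = 312 mod 256 = 56 → e2 38.
Outer input = (K'⊕opad) ∥ inner = fe b5 5c 5c 5c ∥ e2 38.
Outer hash (tag): even-index sum = 494 mod 256 = 238; odd-index sum = 499 mod 256 = 243 → ee f3.

eef3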